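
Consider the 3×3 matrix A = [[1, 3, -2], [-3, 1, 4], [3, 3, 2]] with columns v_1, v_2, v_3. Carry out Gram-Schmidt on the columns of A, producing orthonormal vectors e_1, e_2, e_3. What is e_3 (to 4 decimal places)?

e_1 = v_1/‖v_1‖ = (1, -3, 3)/4.3589 = (0.2294, -0.6882, 0.6882).
r_{12} = e_1·v_2 = 2.0647.
u_2 = v_2 − 2.0647·e_1 = (2.5263, 2.4211, 1.5789).
‖u_2‖ = 3.8389, so e_2 = (0.6581, 0.6307, 0.4113).
r_{13} = e_1·v_3 = -1.8353; r_{23} = e_2·v_3 = 2.0291.
u_3 = v_3 + 1.8353·e_1 − 2.0291·e_2 = (-2.9143, 1.4571, 2.4286).
‖u_3‖ = 4.0638, so e_3 = (-0.7171, 0.3586, 0.5976).

e_3 = (-0.7171, 0.3586, 0.5976)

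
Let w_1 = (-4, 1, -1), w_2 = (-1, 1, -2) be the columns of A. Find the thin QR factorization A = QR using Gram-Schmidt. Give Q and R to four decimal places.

Q = [[-0.9428, 0.3069], [0.2357, 0.3375], [-0.2357, -0.8899]], R = [[4.2426, 1.6499], [0.0000, 1.8105]]

w_1 = (-4, 1, -1); ‖w_1‖ = 4.2426, so q_1 = (-0.9428, 0.2357, -0.2357).
q_1·w_2 = (-0.9428)·(-1) + 0.2357·1 + (-0.2357)·(-2) = 1.6499.
u_2 = w_2 − 1.6499·q_1 = (0.5556, 0.6111, -1.6111).
‖u_2‖ = 1.8105, so q_2 = (0.3069, 0.3375, -0.8899).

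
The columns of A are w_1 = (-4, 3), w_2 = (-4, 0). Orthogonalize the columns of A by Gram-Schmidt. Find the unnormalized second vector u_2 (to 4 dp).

u_2 = (-1.4400, -1.9200)

e_1 = w_1/‖w_1‖ = (-4, 3)/5.0000 = (-0.8000, 0.6000).
r_{12} = e_1·w_2 = 3.2000.
u_2 = w_2 − 3.2000·e_1 = (-1.4400, -1.9200).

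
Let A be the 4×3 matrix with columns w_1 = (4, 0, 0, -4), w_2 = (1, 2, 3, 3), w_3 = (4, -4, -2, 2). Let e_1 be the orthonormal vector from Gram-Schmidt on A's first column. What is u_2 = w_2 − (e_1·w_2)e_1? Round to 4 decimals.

u_2 = (2.0000, 2.0000, 3.0000, 2.0000)

w_1 = (4, 0, 0, -4); ‖w_1‖ = 5.6569, so e_1 = (0.7071, 0.0000, 0.0000, -0.7071).
e_1·w_2 = 0.7071·1 + 0.0000·2 + 0.0000·3 + (-0.7071)·3 = -1.4142.
u_2 = w_2 + 1.4142·e_1 = (2.0000, 2.0000, 3.0000, 2.0000).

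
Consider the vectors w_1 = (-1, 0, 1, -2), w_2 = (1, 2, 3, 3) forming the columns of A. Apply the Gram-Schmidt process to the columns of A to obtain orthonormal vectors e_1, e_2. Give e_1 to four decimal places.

e_1 = w_1/‖w_1‖ = (-1, 0, 1, -2)/2.4495 = (-0.4082, 0.0000, 0.4082, -0.8165).

e_1 = (-0.4082, 0.0000, 0.4082, -0.8165)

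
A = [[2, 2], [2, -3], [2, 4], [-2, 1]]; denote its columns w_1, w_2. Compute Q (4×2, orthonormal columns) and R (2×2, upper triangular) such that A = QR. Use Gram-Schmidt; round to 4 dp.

Q = [[0.5000, 0.2785], [0.5000, -0.6499], [0.5000, 0.6499], [-0.5000, 0.2785]], R = [[4.0000, 1.0000], [0.0000, 5.3852]]

w_1 = (2, 2, 2, -2); ‖w_1‖ = 4.0000, so e_1 = (0.5000, 0.5000, 0.5000, -0.5000).
e_1·w_2 = 0.5000·2 + 0.5000·(-3) + 0.5000·4 + (-0.5000)·1 = 1.0000.
u_2 = w_2 − 1.0000·e_1 = (1.5000, -3.5000, 3.5000, 1.5000).
‖u_2‖ = 5.3852, so e_2 = (0.2785, -0.6499, 0.6499, 0.2785).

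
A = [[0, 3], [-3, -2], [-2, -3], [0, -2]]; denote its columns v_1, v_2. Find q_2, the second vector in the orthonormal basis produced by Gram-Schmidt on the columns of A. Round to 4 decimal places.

q_2 = (0.7766, 0.1991, -0.2987, -0.5177)

q_1 = v_1/‖v_1‖ = (0, -3, -2, 0)/3.6056 = (0.0000, -0.8321, -0.5547, 0.0000).
r_{12} = q_1·v_2 = 3.3282.
u_2 = v_2 − 3.3282·q_1 = (3.0000, 0.7692, -1.1538, -2.0000).
‖u_2‖ = 3.8630, so q_2 = (0.7766, 0.1991, -0.2987, -0.5177).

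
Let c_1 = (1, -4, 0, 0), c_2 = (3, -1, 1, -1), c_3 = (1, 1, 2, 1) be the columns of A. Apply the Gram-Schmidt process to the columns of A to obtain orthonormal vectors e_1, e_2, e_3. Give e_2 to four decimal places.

e_2 = (0.8572, 0.2143, 0.3312, -0.3312)

c_1 = (1, -4, 0, 0); ‖c_1‖ = 4.1231, so e_1 = (0.2425, -0.9701, 0.0000, 0.0000).
e_1·c_2 = 0.2425·3 + (-0.9701)·(-1) + 0.0000·1 + 0.0000·(-1) = 1.6977.
u_2 = c_2 − 1.6977·e_1 = (2.5882, 0.6471, 1.0000, -1.0000).
‖u_2‖ = 3.0195, so e_2 = (0.8572, 0.2143, 0.3312, -0.3312).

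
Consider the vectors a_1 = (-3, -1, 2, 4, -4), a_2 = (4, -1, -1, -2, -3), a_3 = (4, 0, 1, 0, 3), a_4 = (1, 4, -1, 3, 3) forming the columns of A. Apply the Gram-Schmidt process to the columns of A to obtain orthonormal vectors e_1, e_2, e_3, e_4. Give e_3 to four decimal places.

e_3 = (0.6036, -0.1043, 0.5079, 0.5058, 0.3331)

e_1 = a_1/‖a_1‖ = (-3, -1, 2, 4, -4)/6.7823 = (-0.4423, -0.1474, 0.2949, 0.5898, -0.5898).
r_{12} = e_1·a_2 = -1.3270.
u_2 = a_2 + 1.3270·e_1 = (3.4130, -1.1957, -0.6087, -1.2174, -3.7826).
‖u_2‖ = 5.4073, so e_2 = (0.6312, -0.2211, -0.1126, -0.2251, -0.6995).
r_{13} = e_1·a_3 = -3.2437; r_{23} = e_2·a_3 = 0.3136.
u_3 = a_3 + 3.2437·e_1 − 0.3136·e_2 = (2.3673, -0.4089, 1.9918, 1.9836, 1.3063).
‖u_3‖ = 3.9217, so e_3 = (0.6036, -0.1043, 0.5079, 0.5058, 0.3331).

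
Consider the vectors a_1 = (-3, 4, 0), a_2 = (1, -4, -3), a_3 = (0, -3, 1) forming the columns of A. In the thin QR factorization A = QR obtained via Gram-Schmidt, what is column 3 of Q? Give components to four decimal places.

q_1 = a_1/‖a_1‖ = (-3, 4, 0)/5.0000 = (-0.6000, 0.8000, 0.0000).
r_{12} = q_1·a_2 = -3.8000.
u_2 = a_2 + 3.8000·q_1 = (-1.2800, -0.9600, -3.0000).
‖u_2‖ = 3.4000, so q_2 = (-0.3765, -0.2824, -0.8824).
r_{13} = q_1·a_3 = -2.4000; r_{23} = q_2·a_3 = -0.0353.
u_3 = a_3 + 2.4000·q_1 + 0.0353·q_2 = (-1.4533, -1.0900, 0.9689).
‖u_3‖ = 2.0588, so q_3 = (-0.7059, -0.5294, 0.4706).

q_3 = (-0.7059, -0.5294, 0.4706)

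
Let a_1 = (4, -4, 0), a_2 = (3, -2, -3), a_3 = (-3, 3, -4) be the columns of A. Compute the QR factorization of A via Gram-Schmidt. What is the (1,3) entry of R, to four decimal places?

e_1 = a_1/‖a_1‖ = (4, -4, 0)/5.6569 = (0.7071, -0.7071, 0.0000).
r_{13} = e_1·a_3 = -4.2426.

r_{13} = -4.2426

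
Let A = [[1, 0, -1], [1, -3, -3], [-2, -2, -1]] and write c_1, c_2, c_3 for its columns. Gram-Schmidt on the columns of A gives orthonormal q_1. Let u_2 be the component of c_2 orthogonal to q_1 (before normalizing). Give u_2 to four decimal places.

u_2 = (-0.1667, -3.1667, -1.6667)

c_1 = (1, 1, -2); ‖c_1‖ = 2.4495, so q_1 = (0.4082, 0.4082, -0.8165).
q_1·c_2 = 0.4082·0 + 0.4082·(-3) + (-0.8165)·(-2) = 0.4082.
u_2 = c_2 − 0.4082·q_1 = (-0.1667, -3.1667, -1.6667).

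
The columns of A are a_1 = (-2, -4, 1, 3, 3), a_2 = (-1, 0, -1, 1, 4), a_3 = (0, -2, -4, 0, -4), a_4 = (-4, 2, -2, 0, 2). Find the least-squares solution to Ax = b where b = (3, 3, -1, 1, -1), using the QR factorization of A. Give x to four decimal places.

x = (-0.7338, 0.7690, 0.0954, -0.4803)

e_1 = a_1/‖a_1‖ = (-2, -4, 1, 3, 3)/6.2450 = (-0.3203, -0.6405, 0.1601, 0.4804, 0.4804).
r_{12} = e_1·a_2 = 2.5621.
u_2 = a_2 − 2.5621·e_1 = (-0.1795, 1.6410, -1.4103, -0.2308, 2.7692).
‖u_2‖ = 3.5265, so e_2 = (-0.0509, 0.4653, -0.3999, -0.0654, 0.7853).
r_{13} = e_1·a_3 = -1.2810; r_{23} = e_2·a_3 = -2.4722.
u_3 = a_3 + 1.2810·e_1 + 2.4722·e_2 = (-0.5361, -1.6701, -4.7835, 0.4536, -1.4433).
‖u_3‖ = 5.3148, so e_3 = (-0.1009, -0.3142, -0.9000, 0.0853, -0.2716).
r_{14} = e_1·a_4 = 0.6405; r_{24} = e_2·a_4 = 3.5046; r_{34} = e_3·a_4 = 1.0319.
u_4 = a_4 − 0.6405·e_1 − 3.5046·e_2 − 1.0319·e_3 = (-3.5124, 1.1036, 0.2277, -0.1664, -0.7796).
‖u_4‖ = 3.7739, so e_4 = (-0.9307, 0.2924, 0.0603, -0.0441, -0.2066).
Qᵀb = (-3.0424, 0.7925, 0.0116, -1.8127).
Back-substitute: x_4 = -1.8127/3.7739 = -0.4803.
x_3 = (0.0116 − 1.0319·(-0.4803))/5.3148 = 0.0954.
x_2 = (0.7925 + 2.4722·0.0954 − 3.5046·(-0.4803))/3.5265 = 0.7690.
x_1 = (-3.0424 − 2.5621·0.7690 + 1.2810·0.0954 − 0.6405·(-0.4803))/6.2450 = -0.7338.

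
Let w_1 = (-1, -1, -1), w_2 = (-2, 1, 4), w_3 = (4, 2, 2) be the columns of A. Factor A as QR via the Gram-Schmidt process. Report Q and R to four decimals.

Q = [[-0.5774, -0.7071, 0.4082], [-0.5774, 0.0000, -0.8165], [-0.5774, 0.7071, 0.4082]], R = [[1.7321, -1.7321, -4.6188], [0.0000, 4.2426, -1.4142], [0.0000, 0.0000, 0.8165]]

w_1 = (-1, -1, -1); ‖w_1‖ = 1.7321, so q_1 = (-0.5774, -0.5774, -0.5774).
q_1·w_2 = (-0.5774)·(-2) + (-0.5774)·1 + (-0.5774)·4 = -1.7321.
u_2 = w_2 + 1.7321·q_1 = (-3.0000, 0.0000, 3.0000).
‖u_2‖ = 4.2426, so q_2 = (-0.7071, 0.0000, 0.7071).
q_1·w_3 = (-0.5774)·4 + (-0.5774)·2 + (-0.5774)·2 = -4.6188; q_2·w_3 = (-0.7071)·4 + (0.0000)·2 + 0.7071·2 = -1.4142.
u_3 = w_3 + 4.6188·q_1 + 1.4142·q_2 = (0.3333, -0.6667, 0.3333).
‖u_3‖ = 0.8165, so q_3 = (0.4082, -0.8165, 0.4082).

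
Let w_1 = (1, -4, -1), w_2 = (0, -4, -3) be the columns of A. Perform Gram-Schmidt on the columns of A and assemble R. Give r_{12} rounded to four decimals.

r_{12} = 4.4783

w_1 = (1, -4, -1); ‖w_1‖ = 4.2426, so e_1 = (0.2357, -0.9428, -0.2357).
r_{12} = e_1·w_2 = 4.4783.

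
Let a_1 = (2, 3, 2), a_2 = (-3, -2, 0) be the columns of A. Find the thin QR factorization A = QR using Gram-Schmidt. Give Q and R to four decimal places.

a_1 = (2, 3, 2); ‖a_1‖ = 4.1231, so e_1 = (0.4851, 0.7276, 0.4851).
e_1·a_2 = 0.4851·(-3) + 0.7276·(-2) + 0.4851·0 = -2.9104.
u_2 = a_2 + 2.9104·e_1 = (-1.5882, 0.1176, 1.4118).
‖u_2‖ = 2.1282, so e_2 = (-0.7463, 0.0553, 0.6633).

Q = [[0.4851, -0.7463], [0.7276, 0.0553], [0.4851, 0.6633]], R = [[4.1231, -2.9104], [0.0000, 2.1282]]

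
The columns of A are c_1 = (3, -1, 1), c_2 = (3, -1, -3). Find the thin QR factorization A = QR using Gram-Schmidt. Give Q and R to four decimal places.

e_1 = c_1/‖c_1‖ = (3, -1, 1)/3.3166 = (0.9045, -0.3015, 0.3015).
r_{12} = e_1·c_2 = 2.1106.
u_2 = c_2 − 2.1106·e_1 = (1.0909, -0.3636, -3.6364).
‖u_2‖ = 3.8139, so e_2 = (0.2860, -0.0953, -0.9535).

Q = [[0.9045, 0.2860], [-0.3015, -0.0953], [0.3015, -0.9535]], R = [[3.3166, 2.1106], [0.0000, 3.8139]]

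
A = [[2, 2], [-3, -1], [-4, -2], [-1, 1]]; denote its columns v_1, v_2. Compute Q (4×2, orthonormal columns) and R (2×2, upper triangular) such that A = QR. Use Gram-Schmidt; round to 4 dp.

Q = [[0.3651, 0.5729], [-0.5477, 0.2148], [-0.7303, -0.0716], [-0.1826, 0.7877]], R = [[5.4772, 2.5560], [0.0000, 1.8619]]

v_1 = (2, -3, -4, -1); ‖v_1‖ = 5.4772, so q_1 = (0.3651, -0.5477, -0.7303, -0.1826).
q_1·v_2 = 0.3651·2 + (-0.5477)·(-1) + (-0.7303)·(-2) + (-0.1826)·1 = 2.5560.
u_2 = v_2 − 2.5560·q_1 = (1.0667, 0.4000, -0.1333, 1.4667).
‖u_2‖ = 1.8619, so q_2 = (0.5729, 0.2148, -0.0716, 0.7877).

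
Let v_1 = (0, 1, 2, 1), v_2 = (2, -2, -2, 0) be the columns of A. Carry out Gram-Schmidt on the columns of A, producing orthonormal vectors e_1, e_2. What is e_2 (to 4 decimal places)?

e_2 = (0.8165, -0.4082, 0.0000, 0.4082)

v_1 = (0, 1, 2, 1); ‖v_1‖ = 2.4495, so e_1 = (0.0000, 0.4082, 0.8165, 0.4082).
e_1·v_2 = 0.0000·2 + 0.4082·(-2) + 0.8165·(-2) + 0.4082·0 = -2.4495.
u_2 = v_2 + 2.4495·e_1 = (2.0000, -1.0000, 0.0000, 1.0000).
‖u_2‖ = 2.4495, so e_2 = (0.8165, -0.4082, 0.0000, 0.4082).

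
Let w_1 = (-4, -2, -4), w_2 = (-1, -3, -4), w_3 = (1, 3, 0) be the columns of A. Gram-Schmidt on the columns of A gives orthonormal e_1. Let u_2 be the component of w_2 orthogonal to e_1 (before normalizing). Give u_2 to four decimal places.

u_2 = (1.8889, -1.5556, -1.1111)

w_1 = (-4, -2, -4); ‖w_1‖ = 6.0000, so e_1 = (-0.6667, -0.3333, -0.6667).
e_1·w_2 = (-0.6667)·(-1) + (-0.3333)·(-3) + (-0.6667)·(-4) = 4.3333.
u_2 = w_2 − 4.3333·e_1 = (1.8889, -1.5556, -1.1111).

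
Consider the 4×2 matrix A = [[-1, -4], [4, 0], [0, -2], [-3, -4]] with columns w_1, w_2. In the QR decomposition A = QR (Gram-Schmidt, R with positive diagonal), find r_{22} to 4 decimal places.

e_1 = w_1/‖w_1‖ = (-1, 4, 0, -3)/5.0990 = (-0.1961, 0.7845, 0.0000, -0.5883).
r_{12} = e_1·w_2 = 3.1379.
u_2 = w_2 − 3.1379·e_1 = (-3.3846, -2.4615, -2.0000, -2.1538).
r_{22} = ‖u_2‖ = 5.1141.

r_{22} = 5.1141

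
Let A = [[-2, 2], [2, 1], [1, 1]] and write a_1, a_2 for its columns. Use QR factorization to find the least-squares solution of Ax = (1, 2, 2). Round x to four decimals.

q_1 = a_1/‖a_1‖ = (-2, 2, 1)/3.0000 = (-0.6667, 0.6667, 0.3333).
r_{12} = q_1·a_2 = -0.3333.
u_2 = a_2 + 0.3333·q_1 = (1.7778, 1.2222, 1.1111).
‖u_2‖ = 2.4267, so q_2 = (0.7326, 0.5037, 0.4579).
Qᵀb = (1.3333, 2.6556).
Back-substitute: x_2 = 2.6556/2.4267 = 1.0943.
x_1 = (1.3333 + 0.3333·1.0943)/3.0000 = 0.5660.

x = (0.5660, 1.0943)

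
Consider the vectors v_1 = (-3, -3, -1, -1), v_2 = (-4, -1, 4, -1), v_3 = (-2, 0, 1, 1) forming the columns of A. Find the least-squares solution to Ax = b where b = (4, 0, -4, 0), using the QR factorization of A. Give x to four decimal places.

x = (0.2141, -0.7951, -0.6850)

v_1 = (-3, -3, -1, -1); ‖v_1‖ = 4.4721, so q_1 = (-0.6708, -0.6708, -0.2236, -0.2236).
q_1·v_2 = (-0.6708)·(-4) + (-0.6708)·(-1) + (-0.2236)·4 + (-0.2236)·(-1) = 2.6833.
u_2 = v_2 − 2.6833·q_1 = (-2.2000, 0.8000, 4.6000, -0.4000).
‖u_2‖ = 5.1769, so q_2 = (-0.4250, 0.1545, 0.8886, -0.0773).
q_1·v_3 = (-0.6708)·(-2) + (-0.6708)·0 + (-0.2236)·1 + (-0.2236)·1 = 0.8944; q_2·v_3 = (-0.4250)·(-2) + 0.1545·0 + 0.8886·1 + (-0.0773)·1 = 1.6612.
u_3 = v_3 − 0.8944·q_1 − 1.6612·q_2 = (-0.6940, 0.3433, -0.2761, 1.3284).
‖u_3‖ = 1.5621, so q_3 = (-0.4443, 0.2198, -0.1768, 0.8503).
Qᵀb = (-1.7889, -5.2541, -1.0701).
Back-substitute: x_3 = -1.0701/1.5621 = -0.6850.
x_2 = (-5.2541 − 1.6612·(-0.6850))/5.1769 = -0.7951.
x_1 = (-1.7889 − 2.6833·(-0.7951) − 0.8944·(-0.6850))/4.4721 = 0.2141.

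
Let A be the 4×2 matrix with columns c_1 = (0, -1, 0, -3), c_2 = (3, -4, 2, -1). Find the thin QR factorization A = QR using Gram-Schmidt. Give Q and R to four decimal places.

Q = [[0.0000, 0.5988], [-0.3162, -0.6587], [0.0000, 0.3992], [-0.9487, 0.2196]], R = [[3.1623, 2.2136], [0.0000, 5.0100]]

c_1 = (0, -1, 0, -3); ‖c_1‖ = 3.1623, so e_1 = (0.0000, -0.3162, 0.0000, -0.9487).
e_1·c_2 = 0.0000·3 + (-0.3162)·(-4) + 0.0000·2 + (-0.9487)·(-1) = 2.2136.
u_2 = c_2 − 2.2136·e_1 = (3.0000, -3.3000, 2.0000, 1.1000).
‖u_2‖ = 5.0100, so e_2 = (0.5988, -0.6587, 0.3992, 0.2196).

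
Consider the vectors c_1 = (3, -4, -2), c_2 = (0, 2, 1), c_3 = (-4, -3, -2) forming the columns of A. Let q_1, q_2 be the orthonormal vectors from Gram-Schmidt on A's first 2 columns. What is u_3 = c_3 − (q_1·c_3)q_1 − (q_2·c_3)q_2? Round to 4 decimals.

u_3 = (0.0000, 0.2000, -0.4000)

q_1 = c_1/‖c_1‖ = (3, -4, -2)/5.3852 = (0.5571, -0.7428, -0.3714).
r_{12} = q_1·c_2 = -1.8570.
u_2 = c_2 + 1.8570·q_1 = (1.0345, 0.6207, 0.3103).
‖u_2‖ = 1.2457, so q_2 = (0.8305, 0.4983, 0.2491).
r_{13} = q_1·c_3 = 0.7428; r_{23} = q_2·c_3 = -5.3149.
u_3 = c_3 − 0.7428·q_1 + 5.3149·q_2 = (0.0000, 0.2000, -0.4000).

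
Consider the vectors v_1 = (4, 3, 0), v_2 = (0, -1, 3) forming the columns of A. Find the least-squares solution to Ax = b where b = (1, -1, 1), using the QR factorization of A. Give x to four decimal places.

x = (0.0913, 0.4274)

q_1 = v_1/‖v_1‖ = (4, 3, 0)/5.0000 = (0.8000, 0.6000, 0.0000).
r_{12} = q_1·v_2 = -0.6000.
u_2 = v_2 + 0.6000·q_1 = (0.4800, -0.6400, 3.0000).
‖u_2‖ = 3.1048, so q_2 = (0.1546, -0.2061, 0.9662).
Qᵀb = (0.2000, 1.3270).
Back-substitute: x_2 = 1.3270/3.1048 = 0.4274.
x_1 = (0.2000 + 0.6000·0.4274)/5.0000 = 0.0913.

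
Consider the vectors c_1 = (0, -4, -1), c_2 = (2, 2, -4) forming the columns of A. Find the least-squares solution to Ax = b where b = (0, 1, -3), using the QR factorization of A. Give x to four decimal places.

c_1 = (0, -4, -1); ‖c_1‖ = 4.1231, so q_1 = (0.0000, -0.9701, -0.2425).
q_1·c_2 = 0.0000·2 + (-0.9701)·2 + (-0.2425)·(-4) = -0.9701.
u_2 = c_2 + 0.9701·q_1 = (2.0000, 1.0588, -4.2353).
‖u_2‖ = 4.8020, so q_2 = (0.4165, 0.2205, -0.8820).
Qᵀb = (-0.2425, 2.8665).
Back-substitute: x_2 = 2.8665/4.8020 = 0.5969.
x_1 = (-0.2425 + 0.9701·0.5969)/4.1231 = 0.0816.

x = (0.0816, 0.5969)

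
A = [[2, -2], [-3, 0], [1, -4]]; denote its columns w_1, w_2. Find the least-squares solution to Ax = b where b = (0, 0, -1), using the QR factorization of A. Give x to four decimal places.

x = (0.0556, 0.2222)

q_1 = w_1/‖w_1‖ = (2, -3, 1)/3.7417 = (0.5345, -0.8018, 0.2673).
r_{12} = q_1·w_2 = -2.1381.
u_2 = w_2 + 2.1381·q_1 = (-0.8571, -1.7143, -3.4286).
‖u_2‖ = 3.9279, so q_2 = (-0.2182, -0.4364, -0.8729).
Qᵀb = (-0.2673, 0.8729).
Back-substitute: x_2 = 0.8729/3.9279 = 0.2222.
x_1 = (-0.2673 + 2.1381·0.2222)/3.7417 = 0.0556.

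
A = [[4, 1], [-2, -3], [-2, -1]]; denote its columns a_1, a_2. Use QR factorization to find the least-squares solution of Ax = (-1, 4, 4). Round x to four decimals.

q_1 = a_1/‖a_1‖ = (4, -2, -2)/4.8990 = (0.8165, -0.4082, -0.4082).
r_{12} = q_1·a_2 = 2.4495.
u_2 = a_2 − 2.4495·q_1 = (-1.0000, -2.0000, 0.0000).
‖u_2‖ = 2.2361, so q_2 = (-0.4472, -0.8944, 0.0000).
Qᵀb = (-4.0825, -3.1305).
Back-substitute: x_2 = -3.1305/2.2361 = -1.4000.
x_1 = (-4.0825 − 2.4495·(-1.4000))/4.8990 = -0.1333.

x = (-0.1333, -1.4000)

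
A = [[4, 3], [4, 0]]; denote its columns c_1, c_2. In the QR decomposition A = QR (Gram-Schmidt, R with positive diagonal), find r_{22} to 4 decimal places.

r_{22} = 2.1213

q_1 = c_1/‖c_1‖ = (4, 4)/5.6569 = (0.7071, 0.7071).
r_{12} = q_1·c_2 = 2.1213.
u_2 = c_2 − 2.1213·q_1 = (1.5000, -1.5000).
r_{22} = ‖u_2‖ = 2.1213.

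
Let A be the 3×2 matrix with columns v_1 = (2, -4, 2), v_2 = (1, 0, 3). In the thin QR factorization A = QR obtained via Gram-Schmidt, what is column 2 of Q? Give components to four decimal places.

q_1 = v_1/‖v_1‖ = (2, -4, 2)/4.8990 = (0.4082, -0.8165, 0.4082).
r_{12} = q_1·v_2 = 1.6330.
u_2 = v_2 − 1.6330·q_1 = (0.3333, 1.3333, 2.3333).
‖u_2‖ = 2.7080, so q_2 = (0.1231, 0.4924, 0.8616).

q_2 = (0.1231, 0.4924, 0.8616)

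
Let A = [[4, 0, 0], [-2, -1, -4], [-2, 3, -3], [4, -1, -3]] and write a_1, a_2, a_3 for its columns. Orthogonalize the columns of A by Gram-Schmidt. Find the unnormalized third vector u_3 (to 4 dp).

e_1 = a_1/‖a_1‖ = (4, -2, -2, 4)/6.3246 = (0.6325, -0.3162, -0.3162, 0.6325).
r_{12} = e_1·a_2 = -1.2649.
u_2 = a_2 + 1.2649·e_1 = (0.8000, -1.4000, 2.6000, -0.2000).
‖u_2‖ = 3.0659, so e_2 = (0.2609, -0.4566, 0.8480, -0.0652).
r_{13} = e_1·a_3 = 0.3162; r_{23} = e_2·a_3 = -0.5219.
u_3 = a_3 − 0.3162·e_1 + 0.5219·e_2 = (-0.0638, -4.1383, -2.4574, -3.2340).

u_3 = (-0.0638, -4.1383, -2.4574, -3.2340)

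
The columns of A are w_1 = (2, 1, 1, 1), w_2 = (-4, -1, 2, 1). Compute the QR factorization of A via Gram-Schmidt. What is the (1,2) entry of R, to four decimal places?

r_{12} = -2.2678

w_1 = (2, 1, 1, 1); ‖w_1‖ = 2.6458, so q_1 = (0.7559, 0.3780, 0.3780, 0.3780).
r_{12} = q_1·w_2 = -2.2678.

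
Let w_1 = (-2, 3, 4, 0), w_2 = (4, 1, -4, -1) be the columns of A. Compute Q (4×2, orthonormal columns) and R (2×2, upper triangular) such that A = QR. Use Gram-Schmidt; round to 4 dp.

Q = [[-0.3714, 0.5886], [0.5571, 0.7318], [0.7428, -0.2545], [0.0000, -0.2307]], R = [[5.3852, -3.8996], [0.0000, 4.3351]]

w_1 = (-2, 3, 4, 0); ‖w_1‖ = 5.3852, so e_1 = (-0.3714, 0.5571, 0.7428, 0.0000).
e_1·w_2 = (-0.3714)·4 + 0.5571·1 + 0.7428·(-4) + 0.0000·(-1) = -3.8996.
u_2 = w_2 + 3.8996·e_1 = (2.5517, 3.1724, -1.1034, -1.0000).
‖u_2‖ = 4.3351, so e_2 = (0.5886, 0.7318, -0.2545, -0.2307).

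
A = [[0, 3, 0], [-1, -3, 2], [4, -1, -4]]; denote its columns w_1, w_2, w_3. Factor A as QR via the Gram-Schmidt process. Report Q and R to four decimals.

w_1 = (0, -1, 4); ‖w_1‖ = 4.1231, so e_1 = (0.0000, -0.2425, 0.9701).
e_1·w_2 = 0.0000·3 + (-0.2425)·(-3) + 0.9701·(-1) = -0.2425.
u_2 = w_2 + 0.2425·e_1 = (3.0000, -3.0588, -0.7647).
‖u_2‖ = 4.3521, so e_2 = (0.6893, -0.7028, -0.1757).
e_1·w_3 = 0.0000·0 + (-0.2425)·2 + 0.9701·(-4) = -4.3656; e_2·w_3 = 0.6893·0 + (-0.7028)·2 + (-0.1757)·(-4) = -0.7028.
u_3 = w_3 + 4.3656·e_1 + 0.7028·e_2 = (0.4845, 0.4472, 0.1118).
‖u_3‖ = 0.6687, so e_3 = (0.7245, 0.6687, 0.1672).

Q = [[0.0000, 0.6893, 0.7245], [-0.2425, -0.7028, 0.6687], [0.9701, -0.1757, 0.1672]], R = [[4.1231, -0.2425, -4.3656], [0.0000, 4.3521, -0.7028], [0.0000, 0.0000, 0.6687]]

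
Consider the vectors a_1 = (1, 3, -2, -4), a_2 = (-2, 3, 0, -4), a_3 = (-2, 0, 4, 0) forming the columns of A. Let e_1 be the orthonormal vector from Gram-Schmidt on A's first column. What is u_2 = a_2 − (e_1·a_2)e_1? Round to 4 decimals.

e_1 = a_1/‖a_1‖ = (1, 3, -2, -4)/5.4772 = (0.1826, 0.5477, -0.3651, -0.7303).
r_{12} = e_1·a_2 = 4.1992.
u_2 = a_2 − 4.1992·e_1 = (-2.7667, 0.7000, 1.5333, -0.9333).

u_2 = (-2.7667, 0.7000, 1.5333, -0.9333)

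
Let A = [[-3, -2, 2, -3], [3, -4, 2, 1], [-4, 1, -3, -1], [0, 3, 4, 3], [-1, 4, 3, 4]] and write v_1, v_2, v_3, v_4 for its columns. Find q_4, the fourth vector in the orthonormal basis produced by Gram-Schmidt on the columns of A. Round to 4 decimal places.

q_4 = (-0.2654, 0.6436, 0.5763, -0.0732, 0.4217)

v_1 = (-3, 3, -4, 0, -1); ‖v_1‖ = 5.9161, so q_1 = (-0.5071, 0.5071, -0.6761, 0.0000, -0.1690).
q_1·v_2 = (-0.5071)·(-2) + 0.5071·(-4) + (-0.6761)·1 + 0.0000·3 + (-0.1690)·4 = -2.3664.
u_2 = v_2 + 2.3664·q_1 = (-3.2000, -2.8000, -0.6000, 3.0000, 3.6000).
‖u_2‖ = 6.3561, so q_2 = (-0.5035, -0.4405, -0.0944, 0.4720, 0.5664).
q_1·v_3 = (-0.5071)·2 + 0.5071·2 + (-0.6761)·(-3) + 0.0000·4 + (-0.1690)·3 = 1.5213; q_2·v_3 = (-0.5035)·2 + (-0.4405)·2 + (-0.0944)·(-3) + 0.4720·4 + 0.5664·3 = 1.9823.
u_3 = v_3 − 1.5213·q_1 − 1.9823·q_2 = (3.7694, 2.1018, -1.7843, 3.0644, 2.1344).
‖u_3‖ = 5.9796, so q_3 = (0.6304, 0.3515, -0.2984, 0.5125, 0.3569).
q_1·v_4 = (-0.5071)·(-3) + 0.5071·1 + (-0.6761)·(-1) + 0.0000·3 + (-0.1690)·4 = 2.0284; q_2·v_4 = (-0.5035)·(-3) + (-0.4405)·1 + (-0.0944)·(-1) + 0.4720·3 + 0.5664·4 = 4.8457; q_3·v_4 = 0.6304·(-3) + 0.3515·1 + (-0.2984)·(-1) + 0.5125·3 + 0.3569·4 = 1.7239.
u_4 = v_4 − 2.0284·q_1 − 4.8457·q_2 − 1.7239·q_3 = (-0.6185, 1.5001, 1.3433, -0.1706, 0.9830).
‖u_4‖ = 2.3308, so q_4 = (-0.2654, 0.6436, 0.5763, -0.0732, 0.4217).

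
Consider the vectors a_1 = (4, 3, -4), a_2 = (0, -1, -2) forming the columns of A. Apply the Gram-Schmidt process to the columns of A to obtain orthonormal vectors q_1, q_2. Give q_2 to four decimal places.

q_2 = (-0.2328, -0.6519, -0.7217)

a_1 = (4, 3, -4); ‖a_1‖ = 6.4031, so q_1 = (0.6247, 0.4685, -0.6247).
q_1·a_2 = 0.6247·0 + 0.4685·(-1) + (-0.6247)·(-2) = 0.7809.
u_2 = a_2 − 0.7809·q_1 = (-0.4878, -1.3659, -1.5122).
‖u_2‖ = 2.0953, so q_2 = (-0.2328, -0.6519, -0.7217).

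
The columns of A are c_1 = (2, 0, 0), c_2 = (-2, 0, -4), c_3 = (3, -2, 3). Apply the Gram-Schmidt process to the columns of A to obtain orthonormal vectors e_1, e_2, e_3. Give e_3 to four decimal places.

c_1 = (2, 0, 0); ‖c_1‖ = 2.0000, so e_1 = (1.0000, 0.0000, 0.0000).
e_1·c_2 = 1.0000·(-2) + 0.0000·0 + 0.0000·(-4) = -2.0000.
u_2 = c_2 + 2.0000·e_1 = (0.0000, 0.0000, -4.0000).
‖u_2‖ = 4.0000, so e_2 = (0.0000, 0.0000, -1.0000).
e_1·c_3 = 1.0000·3 + 0.0000·(-2) + 0.0000·3 = 3.0000; e_2·c_3 = 0.0000·3 + 0.0000·(-2) + (-1.0000)·3 = -3.0000.
u_3 = c_3 − 3.0000·e_1 + 3.0000·e_2 = (0.0000, -2.0000, 0.0000).
‖u_3‖ = 2.0000, so e_3 = (0.0000, -1.0000, 0.0000).

e_3 = (0.0000, -1.0000, 0.0000)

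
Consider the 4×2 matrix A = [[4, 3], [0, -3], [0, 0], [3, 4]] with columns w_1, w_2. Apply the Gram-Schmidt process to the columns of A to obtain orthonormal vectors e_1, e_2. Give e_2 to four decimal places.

e_1 = w_1/‖w_1‖ = (4, 0, 0, 3)/5.0000 = (0.8000, 0.0000, 0.0000, 0.6000).
r_{12} = e_1·w_2 = 4.8000.
u_2 = w_2 − 4.8000·e_1 = (-0.8400, -3.0000, 0.0000, 1.1200).
‖u_2‖ = 3.3106, so e_2 = (-0.2537, -0.9062, 0.0000, 0.3383).

e_2 = (-0.2537, -0.9062, 0.0000, 0.3383)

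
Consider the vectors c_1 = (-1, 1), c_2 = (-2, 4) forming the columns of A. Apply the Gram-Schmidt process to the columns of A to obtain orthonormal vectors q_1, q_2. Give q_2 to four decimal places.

c_1 = (-1, 1); ‖c_1‖ = 1.4142, so q_1 = (-0.7071, 0.7071).
q_1·c_2 = (-0.7071)·(-2) + 0.7071·4 = 4.2426.
u_2 = c_2 − 4.2426·q_1 = (1.0000, 1.0000).
‖u_2‖ = 1.4142, so q_2 = (0.7071, 0.7071).

q_2 = (0.7071, 0.7071)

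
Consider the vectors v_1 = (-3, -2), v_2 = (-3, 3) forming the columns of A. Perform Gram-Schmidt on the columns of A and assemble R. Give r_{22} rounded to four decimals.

r_{22} = 4.1603

v_1 = (-3, -2); ‖v_1‖ = 3.6056, so q_1 = (-0.8321, -0.5547).
q_1·v_2 = (-0.8321)·(-3) + (-0.5547)·3 = 0.8321.
u_2 = v_2 − 0.8321·q_1 = (-2.3077, 3.4615).
r_{22} = ‖u_2‖ = 4.1603.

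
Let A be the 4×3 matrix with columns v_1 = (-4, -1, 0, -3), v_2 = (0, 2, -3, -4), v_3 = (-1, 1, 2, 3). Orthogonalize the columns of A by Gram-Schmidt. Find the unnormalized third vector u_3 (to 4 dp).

u_3 = (-1.0856, 2.0673, 0.3670, 0.7584)

q_1 = v_1/‖v_1‖ = (-4, -1, 0, -3)/5.0990 = (-0.7845, -0.1961, 0.0000, -0.5883).
r_{12} = q_1·v_2 = 1.9612.
u_2 = v_2 − 1.9612·q_1 = (1.5385, 2.3846, -3.0000, -2.8462).
‖u_2‖ = 5.0154, so q_2 = (0.3067, 0.4755, -0.5982, -0.5675).
r_{13} = q_1·v_3 = -1.1767; r_{23} = q_2·v_3 = -2.7301.
u_3 = v_3 + 1.1767·q_1 + 2.7301·q_2 = (-1.0856, 2.0673, 0.3670, 0.7584).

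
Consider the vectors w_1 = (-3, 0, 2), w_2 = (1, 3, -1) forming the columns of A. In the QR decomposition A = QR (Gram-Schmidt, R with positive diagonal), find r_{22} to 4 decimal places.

r_{22} = 3.0128

e_1 = w_1/‖w_1‖ = (-3, 0, 2)/3.6056 = (-0.8321, 0.0000, 0.5547).
r_{12} = e_1·w_2 = -1.3868.
u_2 = w_2 + 1.3868·e_1 = (-0.1538, 3.0000, -0.2308).
r_{22} = ‖u_2‖ = 3.0128.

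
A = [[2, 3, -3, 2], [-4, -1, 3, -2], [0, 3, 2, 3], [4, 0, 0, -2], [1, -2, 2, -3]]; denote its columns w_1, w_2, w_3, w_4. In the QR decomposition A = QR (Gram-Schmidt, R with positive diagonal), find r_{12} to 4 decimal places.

w_1 = (2, -4, 0, 4, 1); ‖w_1‖ = 6.0828, so e_1 = (0.3288, -0.6576, 0.0000, 0.6576, 0.1644).
r_{12} = e_1·w_2 = 1.3152.

r_{12} = 1.3152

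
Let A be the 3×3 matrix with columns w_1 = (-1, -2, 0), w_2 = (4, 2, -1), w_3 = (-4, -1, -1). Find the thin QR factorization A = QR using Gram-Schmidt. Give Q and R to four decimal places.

e_1 = w_1/‖w_1‖ = (-1, -2, 0)/2.2361 = (-0.4472, -0.8944, 0.0000).
r_{12} = e_1·w_2 = -3.5777.
u_2 = w_2 + 3.5777·e_1 = (2.4000, -1.2000, -1.0000).
‖u_2‖ = 2.8636, so e_2 = (0.8381, -0.4191, -0.3492).
r_{13} = e_1·w_3 = 2.6833; r_{23} = e_2·w_3 = -2.5842.
u_3 = w_3 − 2.6833·e_1 + 2.5842·e_2 = (-0.6341, 0.3171, -1.9024).
‖u_3‖ = 2.0303, so e_3 = (-0.3123, 0.1562, -0.9370).

Q = [[-0.4472, 0.8381, -0.3123], [-0.8944, -0.4191, 0.1562], [0.0000, -0.3492, -0.9370]], R = [[2.2361, -3.5777, 2.6833], [0.0000, 2.8636, -2.5842], [0.0000, 0.0000, 2.0303]]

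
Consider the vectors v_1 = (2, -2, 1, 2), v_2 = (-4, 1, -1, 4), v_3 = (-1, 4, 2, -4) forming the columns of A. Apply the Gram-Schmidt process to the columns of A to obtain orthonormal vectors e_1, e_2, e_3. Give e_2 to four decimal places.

e_2 = (-0.6131, 0.0933, -0.1333, 0.7731)

e_1 = v_1/‖v_1‖ = (2, -2, 1, 2)/3.6056 = (0.5547, -0.5547, 0.2774, 0.5547).
r_{12} = e_1·v_2 = -0.8321.
u_2 = v_2 + 0.8321·e_1 = (-3.5385, 0.5385, -0.7692, 4.4615).
‖u_2‖ = 5.7713, so e_2 = (-0.6131, 0.0933, -0.1333, 0.7731).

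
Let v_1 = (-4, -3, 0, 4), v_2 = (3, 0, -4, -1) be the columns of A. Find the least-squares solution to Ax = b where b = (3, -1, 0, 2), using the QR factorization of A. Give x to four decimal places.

x = (0.1062, 0.3346)

v_1 = (-4, -3, 0, 4); ‖v_1‖ = 6.4031, so q_1 = (-0.6247, -0.4685, 0.0000, 0.6247).
q_1·v_2 = (-0.6247)·3 + (-0.4685)·0 + 0.0000·(-4) + 0.6247·(-1) = -2.4988.
u_2 = v_2 + 2.4988·q_1 = (1.4390, -1.1707, -4.0000, 0.5610).
‖u_2‖ = 4.4448, so q_2 = (0.3238, -0.2634, -0.8999, 0.1262).
Qᵀb = (-0.1562, 1.4871).
Back-substitute: x_2 = 1.4871/4.4448 = 0.3346.
x_1 = (-0.1562 + 2.4988·0.3346)/6.4031 = 0.1062.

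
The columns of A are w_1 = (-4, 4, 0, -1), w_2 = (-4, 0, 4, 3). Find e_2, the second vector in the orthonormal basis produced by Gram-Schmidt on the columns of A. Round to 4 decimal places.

e_2 = (-0.4047, -0.2631, 0.6678, 0.5666)

w_1 = (-4, 4, 0, -1); ‖w_1‖ = 5.7446, so e_1 = (-0.6963, 0.6963, 0.0000, -0.1741).
e_1·w_2 = (-0.6963)·(-4) + 0.6963·0 + 0.0000·4 + (-0.1741)·3 = 2.2630.
u_2 = w_2 − 2.2630·e_1 = (-2.4242, -1.5758, 4.0000, 3.3939).
‖u_2‖ = 5.9899, so e_2 = (-0.4047, -0.2631, 0.6678, 0.5666).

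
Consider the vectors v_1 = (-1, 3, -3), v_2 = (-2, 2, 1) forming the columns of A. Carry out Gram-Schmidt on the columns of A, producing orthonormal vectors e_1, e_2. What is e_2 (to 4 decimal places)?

v_1 = (-1, 3, -3); ‖v_1‖ = 4.3589, so e_1 = (-0.2294, 0.6882, -0.6882).
e_1·v_2 = (-0.2294)·(-2) + 0.6882·2 + (-0.6882)·1 = 1.1471.
u_2 = v_2 − 1.1471·e_1 = (-1.7368, 1.2105, 1.7895).
‖u_2‖ = 2.7720, so e_2 = (-0.6266, 0.4367, 0.6455).

e_2 = (-0.6266, 0.4367, 0.6455)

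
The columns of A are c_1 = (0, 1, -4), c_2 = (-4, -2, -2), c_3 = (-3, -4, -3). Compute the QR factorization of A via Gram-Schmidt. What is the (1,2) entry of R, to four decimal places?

r_{12} = 1.4552

c_1 = (0, 1, -4); ‖c_1‖ = 4.1231, so q_1 = (0.0000, 0.2425, -0.9701).
r_{12} = q_1·c_2 = 1.4552.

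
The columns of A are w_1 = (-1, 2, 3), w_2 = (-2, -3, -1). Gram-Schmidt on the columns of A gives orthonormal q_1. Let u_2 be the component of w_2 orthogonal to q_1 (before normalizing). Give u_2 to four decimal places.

w_1 = (-1, 2, 3); ‖w_1‖ = 3.7417, so q_1 = (-0.2673, 0.5345, 0.8018).
q_1·w_2 = (-0.2673)·(-2) + 0.5345·(-3) + 0.8018·(-1) = -1.8708.
u_2 = w_2 + 1.8708·q_1 = (-2.5000, -2.0000, 0.5000).

u_2 = (-2.5000, -2.0000, 0.5000)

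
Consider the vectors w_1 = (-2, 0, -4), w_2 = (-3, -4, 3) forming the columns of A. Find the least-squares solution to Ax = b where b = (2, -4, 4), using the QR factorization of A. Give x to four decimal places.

w_1 = (-2, 0, -4); ‖w_1‖ = 4.4721, so q_1 = (-0.4472, 0.0000, -0.8944).
q_1·w_2 = (-0.4472)·(-3) + 0.0000·(-4) + (-0.8944)·3 = -1.3416.
u_2 = w_2 + 1.3416·q_1 = (-3.6000, -4.0000, 1.8000).
‖u_2‖ = 5.6745, so q_2 = (-0.6344, -0.7049, 0.3172).
Qᵀb = (-4.4721, 2.8196).
Back-substitute: x_2 = 2.8196/5.6745 = 0.4969.
x_1 = (-4.4721 + 1.3416·0.4969)/4.4721 = -0.8509.

x = (-0.8509, 0.4969)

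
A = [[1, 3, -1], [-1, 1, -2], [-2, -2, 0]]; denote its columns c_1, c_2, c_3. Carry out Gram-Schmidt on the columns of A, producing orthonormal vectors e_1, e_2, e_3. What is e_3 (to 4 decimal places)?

c_1 = (1, -1, -2); ‖c_1‖ = 2.4495, so e_1 = (0.4082, -0.4082, -0.8165).
e_1·c_2 = 0.4082·3 + (-0.4082)·1 + (-0.8165)·(-2) = 2.4495.
u_2 = c_2 − 2.4495·e_1 = (2.0000, 2.0000, 0.0000).
‖u_2‖ = 2.8284, so e_2 = (0.7071, 0.7071, 0.0000).
e_1·c_3 = 0.4082·(-1) + (-0.4082)·(-2) + (-0.8165)·0 = 0.4082; e_2·c_3 = 0.7071·(-1) + 0.7071·(-2) + 0.0000·0 = -2.1213.
u_3 = c_3 − 0.4082·e_1 + 2.1213·e_2 = (0.3333, -0.3333, 0.3333).
‖u_3‖ = 0.5774, so e_3 = (0.5774, -0.5774, 0.5774).

e_3 = (0.5774, -0.5774, 0.5774)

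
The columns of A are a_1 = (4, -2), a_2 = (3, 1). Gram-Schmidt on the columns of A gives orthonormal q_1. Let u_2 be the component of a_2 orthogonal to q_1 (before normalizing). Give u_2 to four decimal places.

u_2 = (1.0000, 2.0000)

a_1 = (4, -2); ‖a_1‖ = 4.4721, so q_1 = (0.8944, -0.4472).
q_1·a_2 = 0.8944·3 + (-0.4472)·1 = 2.2361.
u_2 = a_2 − 2.2361·q_1 = (1.0000, 2.0000).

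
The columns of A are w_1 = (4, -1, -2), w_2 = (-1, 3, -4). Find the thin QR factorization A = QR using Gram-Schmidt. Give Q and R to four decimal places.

w_1 = (4, -1, -2); ‖w_1‖ = 4.5826, so q_1 = (0.8729, -0.2182, -0.4364).
q_1·w_2 = 0.8729·(-1) + (-0.2182)·3 + (-0.4364)·(-4) = 0.2182.
u_2 = w_2 − 0.2182·q_1 = (-1.1905, 3.0476, -3.9048).
‖u_2‖ = 5.0943, so q_2 = (-0.2337, 0.5982, -0.7665).

Q = [[0.8729, -0.2337], [-0.2182, 0.5982], [-0.4364, -0.7665]], R = [[4.5826, 0.2182], [0.0000, 5.0943]]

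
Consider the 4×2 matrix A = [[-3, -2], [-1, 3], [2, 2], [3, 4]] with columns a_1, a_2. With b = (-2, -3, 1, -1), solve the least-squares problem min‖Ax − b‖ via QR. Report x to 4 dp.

e_1 = a_1/‖a_1‖ = (-3, -1, 2, 3)/4.7958 = (-0.6255, -0.2085, 0.4170, 0.6255).
r_{12} = e_1·a_2 = 3.9618.
u_2 = a_2 − 3.9618·e_1 = (0.4783, 3.8261, 0.3478, 1.5217).
‖u_2‖ = 4.1598, so e_2 = (0.1150, 0.9198, 0.0836, 0.3658).
Qᵀb = (1.6681, -3.2714).
Back-substitute: x_2 = -3.2714/4.1598 = -0.7864.
x_1 = (1.6681 − 3.9618·(-0.7864))/4.7958 = 0.9975.

x = (0.9975, -0.7864)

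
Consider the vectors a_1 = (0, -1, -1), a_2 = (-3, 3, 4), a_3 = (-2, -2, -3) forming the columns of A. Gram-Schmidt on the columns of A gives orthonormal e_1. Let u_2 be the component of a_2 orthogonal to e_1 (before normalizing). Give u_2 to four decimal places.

a_1 = (0, -1, -1); ‖a_1‖ = 1.4142, so e_1 = (0.0000, -0.7071, -0.7071).
e_1·a_2 = 0.0000·(-3) + (-0.7071)·3 + (-0.7071)·4 = -4.9497.
u_2 = a_2 + 4.9497·e_1 = (-3.0000, -0.5000, 0.5000).

u_2 = (-3.0000, -0.5000, 0.5000)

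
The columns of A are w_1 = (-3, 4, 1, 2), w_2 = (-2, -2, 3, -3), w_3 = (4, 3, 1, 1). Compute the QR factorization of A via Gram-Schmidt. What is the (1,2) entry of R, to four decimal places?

r_{12} = -0.9129

q_1 = w_1/‖w_1‖ = (-3, 4, 1, 2)/5.4772 = (-0.5477, 0.7303, 0.1826, 0.3651).
r_{12} = q_1·w_2 = -0.9129.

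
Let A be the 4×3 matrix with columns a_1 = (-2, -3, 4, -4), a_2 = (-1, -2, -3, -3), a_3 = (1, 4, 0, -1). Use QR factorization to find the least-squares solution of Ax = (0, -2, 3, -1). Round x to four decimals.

x = (0.4966, -0.3167, -0.2186)

a_1 = (-2, -3, 4, -4); ‖a_1‖ = 6.7082, so q_1 = (-0.2981, -0.4472, 0.5963, -0.5963).
q_1·a_2 = (-0.2981)·(-1) + (-0.4472)·(-2) + 0.5963·(-3) + (-0.5963)·(-3) = 1.1926.
u_2 = a_2 − 1.1926·q_1 = (-0.6444, -1.4667, -3.7111, -2.2889).
‖u_2‖ = 4.6452, so q_2 = (-0.1387, -0.3157, -0.7989, -0.4927).
q_1·a_3 = (-0.2981)·1 + (-0.4472)·4 + 0.5963·0 + (-0.5963)·(-1) = -1.4907; q_2·a_3 = (-0.1387)·1 + (-0.3157)·4 + (-0.7989)·0 + (-0.4927)·(-1) = -0.9089.
u_3 = a_3 + 1.4907·q_1 + 0.9089·q_2 = (0.4295, 3.0463, 0.1627, -2.3368).
‖u_3‖ = 3.8667, so q_3 = (0.1111, 0.7878, 0.0421, -0.6043).
Qᵀb = (3.2796, -1.2725, -0.8451).
Back-substitute: x_3 = -0.8451/3.8667 = -0.2186.
x_2 = (-1.2725 + 0.9089·(-0.2186))/4.6452 = -0.3167.
x_1 = (3.2796 − 1.1926·(-0.3167) + 1.4907·(-0.2186))/6.7082 = 0.4966.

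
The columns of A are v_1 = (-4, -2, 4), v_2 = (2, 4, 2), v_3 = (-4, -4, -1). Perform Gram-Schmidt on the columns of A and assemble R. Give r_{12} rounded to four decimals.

r_{12} = -1.3333

q_1 = v_1/‖v_1‖ = (-4, -2, 4)/6.0000 = (-0.6667, -0.3333, 0.6667).
r_{12} = q_1·v_2 = -1.3333.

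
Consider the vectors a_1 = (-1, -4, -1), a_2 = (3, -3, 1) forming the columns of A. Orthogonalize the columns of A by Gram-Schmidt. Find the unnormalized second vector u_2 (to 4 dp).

a_1 = (-1, -4, -1); ‖a_1‖ = 4.2426, so e_1 = (-0.2357, -0.9428, -0.2357).
e_1·a_2 = (-0.2357)·3 + (-0.9428)·(-3) + (-0.2357)·1 = 1.8856.
u_2 = a_2 − 1.8856·e_1 = (3.4444, -1.2222, 1.4444).

u_2 = (3.4444, -1.2222, 1.4444)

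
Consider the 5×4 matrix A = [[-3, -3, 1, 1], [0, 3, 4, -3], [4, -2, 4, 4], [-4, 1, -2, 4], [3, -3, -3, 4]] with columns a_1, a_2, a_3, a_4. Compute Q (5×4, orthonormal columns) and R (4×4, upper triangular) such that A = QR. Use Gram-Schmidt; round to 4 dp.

e_1 = a_1/‖a_1‖ = (-3, 0, 4, -4, 3)/7.0711 = (-0.4243, 0.0000, 0.5657, -0.5657, 0.4243).
r_{12} = e_1·a_2 = -1.6971.
u_2 = a_2 + 1.6971·e_1 = (-3.7200, 3.0000, -1.0400, 0.0400, -2.2800).
‖u_2‖ = 5.3963, so e_2 = (-0.6894, 0.5559, -0.1927, 0.0074, -0.4225).
r_{13} = e_1·a_3 = 1.6971; r_{23} = e_2·a_3 = 2.0162.
u_3 = a_3 − 1.6971·e_1 − 2.0162·e_2 = (3.1099, 2.8791, 3.4286, -1.0549, -2.8681).
‖u_3‖ = 6.2494, so e_3 = (0.4976, 0.4607, 0.5486, -0.1688, -0.4589).
r_{14} = e_1·a_4 = 1.2728; r_{24} = e_2·a_4 = -4.7885; r_{34} = e_3·a_4 = -1.2010.
u_4 = a_4 − 1.2728·e_1 + 4.7885·e_2 + 1.2010·e_3 = (-1.1633, 0.2154, 3.0160, 4.5528, 0.8856).
‖u_4‖ = 5.6576, so e_4 = (-0.2056, 0.0381, 0.5331, 0.8047, 0.1565).

Q = [[-0.4243, -0.6894, 0.4976, -0.2056], [0.0000, 0.5559, 0.4607, 0.0381], [0.5657, -0.1927, 0.5486, 0.5331], [-0.5657, 0.0074, -0.1688, 0.8047], [0.4243, -0.4225, -0.4589, 0.1565]], R = [[7.0711, -1.6971, 1.6971, 1.2728], [0.0000, 5.3963, 2.0162, -4.7885], [0.0000, 0.0000, 6.2494, -1.2010], [0.0000, 0.0000, 0.0000, 5.6576]]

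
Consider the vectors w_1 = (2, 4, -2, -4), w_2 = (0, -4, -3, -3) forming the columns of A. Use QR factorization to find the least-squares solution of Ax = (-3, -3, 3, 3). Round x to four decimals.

x = (-0.8938, -0.1239)

q_1 = w_1/‖w_1‖ = (2, 4, -2, -4)/6.3246 = (0.3162, 0.6325, -0.3162, -0.6325).
r_{12} = q_1·w_2 = 0.3162.
u_2 = w_2 − 0.3162·q_1 = (-0.1000, -4.2000, -2.9000, -2.8000).
‖u_2‖ = 5.8224, so q_2 = (-0.0172, -0.7214, -0.4981, -0.4809).
Qᵀb = (-5.6921, -0.7214).
Back-substitute: x_2 = -0.7214/5.8224 = -0.1239.
x_1 = (-5.6921 − 0.3162·(-0.1239))/6.3246 = -0.8938.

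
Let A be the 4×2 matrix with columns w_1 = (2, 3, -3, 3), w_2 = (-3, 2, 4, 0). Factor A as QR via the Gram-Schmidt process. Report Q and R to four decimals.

q_1 = w_1/‖w_1‖ = (2, 3, -3, 3)/5.5678 = (0.3592, 0.5388, -0.5388, 0.5388).
r_{12} = q_1·w_2 = -2.1553.
u_2 = w_2 + 2.1553·q_1 = (-2.2258, 3.1613, 2.8387, 1.1613).
‖u_2‖ = 4.9351, so q_2 = (-0.4510, 0.6406, 0.5752, 0.2353).

Q = [[0.3592, -0.4510], [0.5388, 0.6406], [-0.5388, 0.5752], [0.5388, 0.2353]], R = [[5.5678, -2.1553], [0.0000, 4.9351]]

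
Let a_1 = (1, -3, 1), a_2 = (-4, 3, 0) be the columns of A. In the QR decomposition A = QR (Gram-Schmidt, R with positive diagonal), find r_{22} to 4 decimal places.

a_1 = (1, -3, 1); ‖a_1‖ = 3.3166, so q_1 = (0.3015, -0.9045, 0.3015).
q_1·a_2 = 0.3015·(-4) + (-0.9045)·3 + 0.3015·0 = -3.9196.
u_2 = a_2 + 3.9196·q_1 = (-2.8182, -0.5455, 1.1818).
r_{22} = ‖u_2‖ = 3.1042.

r_{22} = 3.1042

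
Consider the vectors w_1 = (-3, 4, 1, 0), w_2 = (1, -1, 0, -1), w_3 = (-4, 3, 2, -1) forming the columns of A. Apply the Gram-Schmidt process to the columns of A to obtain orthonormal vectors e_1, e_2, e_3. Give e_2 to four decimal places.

e_2 = (0.1821, 0.0728, 0.2549, -0.9469)

e_1 = w_1/‖w_1‖ = (-3, 4, 1, 0)/5.0990 = (-0.5883, 0.7845, 0.1961, 0.0000).
r_{12} = e_1·w_2 = -1.3728.
u_2 = w_2 + 1.3728·e_1 = (0.1923, 0.0769, 0.2692, -1.0000).
‖u_2‖ = 1.0561, so e_2 = (0.1821, 0.0728, 0.2549, -0.9469).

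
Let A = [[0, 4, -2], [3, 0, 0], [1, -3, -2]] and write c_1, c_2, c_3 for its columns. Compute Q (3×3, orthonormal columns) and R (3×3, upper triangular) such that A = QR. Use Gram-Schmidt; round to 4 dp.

c_1 = (0, 3, 1); ‖c_1‖ = 3.1623, so e_1 = (0.0000, 0.9487, 0.3162).
e_1·c_2 = 0.0000·4 + 0.9487·0 + 0.3162·(-3) = -0.9487.
u_2 = c_2 + 0.9487·e_1 = (4.0000, 0.9000, -2.7000).
‖u_2‖ = 4.9092, so e_2 = (0.8148, 0.1833, -0.5500).
e_1·c_3 = 0.0000·(-2) + 0.9487·0 + 0.3162·(-2) = -0.6325; e_2·c_3 = 0.8148·(-2) + 0.1833·0 + (-0.5500)·(-2) = -0.5296.
u_3 = c_3 + 0.6325·e_1 + 0.5296·e_2 = (-1.5685, 0.6971, -2.0913).
‖u_3‖ = 2.7055, so e_3 = (-0.5797, 0.2577, -0.7730).

Q = [[0.0000, 0.8148, -0.5797], [0.9487, 0.1833, 0.2577], [0.3162, -0.5500, -0.7730]], R = [[3.1623, -0.9487, -0.6325], [0.0000, 4.9092, -0.5296], [0.0000, 0.0000, 2.7055]]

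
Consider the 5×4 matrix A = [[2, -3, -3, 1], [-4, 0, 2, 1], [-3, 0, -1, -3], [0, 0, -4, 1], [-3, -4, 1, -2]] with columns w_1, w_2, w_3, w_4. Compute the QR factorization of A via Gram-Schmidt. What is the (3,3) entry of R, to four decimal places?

w_1 = (2, -4, -3, 0, -3); ‖w_1‖ = 6.1644, so q_1 = (0.3244, -0.6489, -0.4867, 0.0000, -0.4867).
q_1·w_2 = 0.3244·(-3) + (-0.6489)·0 + (-0.4867)·0 + 0.0000·0 + (-0.4867)·(-4) = 0.9733.
u_2 = w_2 − 0.9733·q_1 = (-3.3158, 0.6316, 0.4737, 0.0000, -3.5263).
‖u_2‖ = 4.9043, so q_2 = (-0.6761, 0.1288, 0.0966, 0.0000, -0.7190).
q_1·w_3 = 0.3244·(-3) + (-0.6489)·2 + (-0.4867)·(-1) + 0.0000·(-4) + (-0.4867)·1 = -2.2711; q_2·w_3 = (-0.6761)·(-3) + 0.1288·2 + 0.0966·(-1) + 0.0000·(-4) + (-0.7190)·1 = 1.4702.
u_3 = w_3 + 2.2711·q_1 − 1.4702·q_2 = (-1.2691, 0.3370, -2.2473, -4.0000, 0.9519).
r_{33} = ‖u_3‖ = 4.8663.

r_{33} = 4.8663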